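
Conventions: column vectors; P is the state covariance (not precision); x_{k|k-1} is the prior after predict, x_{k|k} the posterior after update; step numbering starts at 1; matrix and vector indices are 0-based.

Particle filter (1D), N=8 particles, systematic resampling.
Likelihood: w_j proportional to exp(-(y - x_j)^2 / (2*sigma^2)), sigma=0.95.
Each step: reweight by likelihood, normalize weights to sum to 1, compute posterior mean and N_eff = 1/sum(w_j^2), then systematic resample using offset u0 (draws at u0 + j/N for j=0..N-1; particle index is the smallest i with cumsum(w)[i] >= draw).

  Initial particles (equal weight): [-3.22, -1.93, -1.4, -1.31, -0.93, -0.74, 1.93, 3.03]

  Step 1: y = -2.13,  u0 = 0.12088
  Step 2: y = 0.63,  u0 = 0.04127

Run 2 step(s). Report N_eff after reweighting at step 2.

N_eff = 4.3994

step 1: w=[0.1391, 0.2627, 0.2000, 0.1851, 0.1210, 0.0921, 0.0000, 0.0000]  mean=-1.6580  Neff=5.3838  idx=[0, 1, 1, 2, 3, 3, 4, 5]
step 2: w=[0.0003, 0.0261, 0.0261, 0.1003, 0.1222, 0.1222, 0.2553, 0.3476]  mean=-1.0567  Neff=4.3994  idx=[2, 4, 5, 6, 6, 7, 7, 7]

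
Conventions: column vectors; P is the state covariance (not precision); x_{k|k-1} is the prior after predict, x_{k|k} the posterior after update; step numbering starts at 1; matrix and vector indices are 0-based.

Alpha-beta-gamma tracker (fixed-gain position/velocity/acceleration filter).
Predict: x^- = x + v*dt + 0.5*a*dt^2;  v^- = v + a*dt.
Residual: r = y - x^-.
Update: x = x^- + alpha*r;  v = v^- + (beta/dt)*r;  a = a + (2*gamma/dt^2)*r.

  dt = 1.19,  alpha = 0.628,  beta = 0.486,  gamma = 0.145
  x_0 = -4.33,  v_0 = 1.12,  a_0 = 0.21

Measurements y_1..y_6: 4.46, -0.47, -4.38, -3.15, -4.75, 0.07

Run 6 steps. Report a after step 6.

a_post = 1.4601

step 1: x_pred=-2.8485  r=7.3085  x^+=1.7412  v^+=4.3547  a^+=1.7067
step 2: x_pred=8.1318  r=-8.6018  x^+=2.7299  v^+=2.8727  a^+=-0.0548
step 3: x_pred=6.1095  r=-10.4895  x^+=-0.4779  v^+=-1.4765  a^+=-2.2030
step 4: x_pred=-3.7948  r=0.6448  x^+=-3.3899  v^+=-3.8347  a^+=-2.0709
step 5: x_pred=-9.4195  r=4.6695  x^+=-6.4871  v^+=-4.3921  a^+=-1.1147
step 6: x_pred=-12.5029  r=12.5729  x^+=-4.6071  v^+=-0.5837  a^+=1.4601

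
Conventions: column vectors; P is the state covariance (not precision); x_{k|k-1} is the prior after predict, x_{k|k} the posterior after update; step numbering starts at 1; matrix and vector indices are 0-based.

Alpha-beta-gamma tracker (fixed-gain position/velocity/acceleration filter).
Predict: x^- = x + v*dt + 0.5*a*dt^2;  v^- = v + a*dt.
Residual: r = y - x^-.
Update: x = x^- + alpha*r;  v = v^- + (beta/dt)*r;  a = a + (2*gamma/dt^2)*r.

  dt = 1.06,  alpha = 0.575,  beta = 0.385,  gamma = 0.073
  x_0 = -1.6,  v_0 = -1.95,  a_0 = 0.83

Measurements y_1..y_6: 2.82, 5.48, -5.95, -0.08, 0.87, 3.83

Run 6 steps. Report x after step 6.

step 1: x_pred=-3.2007  r=6.0207  x^+=0.2612  v^+=1.1166  a^+=1.6123
step 2: x_pred=2.3506  r=3.1294  x^+=4.1500  v^+=3.9623  a^+=2.0190
step 3: x_pred=9.4842  r=-15.4342  x^+=0.6096  v^+=0.4965  a^+=0.0134
step 4: x_pred=1.1434  r=-1.2234  x^+=0.4400  v^+=0.0664  a^+=-0.1455
step 5: x_pred=0.4286  r=0.4414  x^+=0.6824  v^+=0.0725  a^+=-0.0882
step 6: x_pred=0.7097  r=3.1203  x^+=2.5039  v^+=1.1123  a^+=0.3173

x_post = 2.5039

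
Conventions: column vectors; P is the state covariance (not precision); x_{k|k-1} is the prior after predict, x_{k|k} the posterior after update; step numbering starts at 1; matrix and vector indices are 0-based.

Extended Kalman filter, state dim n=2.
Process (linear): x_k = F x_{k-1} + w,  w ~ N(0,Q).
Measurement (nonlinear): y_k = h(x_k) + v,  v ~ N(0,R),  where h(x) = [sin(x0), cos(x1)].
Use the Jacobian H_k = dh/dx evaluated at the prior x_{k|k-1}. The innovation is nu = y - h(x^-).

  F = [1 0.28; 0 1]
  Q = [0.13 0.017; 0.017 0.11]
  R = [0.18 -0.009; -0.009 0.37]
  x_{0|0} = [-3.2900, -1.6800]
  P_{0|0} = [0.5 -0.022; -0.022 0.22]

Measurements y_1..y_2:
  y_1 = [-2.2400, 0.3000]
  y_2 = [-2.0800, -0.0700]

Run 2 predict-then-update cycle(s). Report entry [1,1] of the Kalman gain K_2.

K[1,1] = 0.4334

step 1: x^-=[-3.7604, -1.6800]  P^-=[0.6349 0.0566; 0.0566 0.3300]  H_jac=[-0.8146 0.0000; 0.0000 0.9940]  S=[0.6013 -0.0548; -0.0548 0.6961]  K=[-0.8589 0.0132; -0.0339 0.4686]  nu=[-2.8201, 0.4090]  x^+=[-1.3328, -1.3926]  P^+=[0.1899 0.0127; 0.0127 0.1747]
step 2: x^-=[-1.7227, -1.3926]  P^-=[0.3407 0.0786; 0.0786 0.2847]  H_jac=[-0.1513 0.0000; 0.0000 0.9842]  S=[0.1878 -0.0207; -0.0207 0.6458]  K=[-0.2623 0.1114; -0.0155 0.4334]  nu=[-1.0915, -0.2472]  x^+=[-1.4640, -1.4828]  P^+=[0.3186 0.0443; 0.0443 0.1631]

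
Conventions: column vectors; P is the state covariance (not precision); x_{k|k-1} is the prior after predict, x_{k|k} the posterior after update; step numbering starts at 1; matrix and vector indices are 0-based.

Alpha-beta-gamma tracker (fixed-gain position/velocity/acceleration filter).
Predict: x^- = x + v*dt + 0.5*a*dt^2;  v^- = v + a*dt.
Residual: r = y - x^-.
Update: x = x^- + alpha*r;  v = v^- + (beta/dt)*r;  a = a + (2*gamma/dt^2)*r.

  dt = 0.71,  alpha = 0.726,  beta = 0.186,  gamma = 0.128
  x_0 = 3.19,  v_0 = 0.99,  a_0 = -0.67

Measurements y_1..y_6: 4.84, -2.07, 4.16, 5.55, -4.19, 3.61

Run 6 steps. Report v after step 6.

step 1: x_pred=3.7240  r=1.1160  x^+=4.5342  v^+=0.8067  a^+=-0.1033
step 2: x_pred=5.0809  r=-7.1509  x^+=-0.1106  v^+=-1.1400  a^+=-3.7348
step 3: x_pred=-1.8614  r=6.0214  x^+=2.5101  v^+=-2.2142  a^+=-0.6769
step 4: x_pred=0.7674  r=4.7826  x^+=4.2396  v^+=-1.4419  a^+=1.7519
step 5: x_pred=3.6574  r=-7.8474  x^+=-2.0398  v^+=-2.2539  a^+=-2.2333
step 6: x_pred=-4.2030  r=7.8130  x^+=1.4692  v^+=-1.7927  a^+=1.7344

v_post = -1.7927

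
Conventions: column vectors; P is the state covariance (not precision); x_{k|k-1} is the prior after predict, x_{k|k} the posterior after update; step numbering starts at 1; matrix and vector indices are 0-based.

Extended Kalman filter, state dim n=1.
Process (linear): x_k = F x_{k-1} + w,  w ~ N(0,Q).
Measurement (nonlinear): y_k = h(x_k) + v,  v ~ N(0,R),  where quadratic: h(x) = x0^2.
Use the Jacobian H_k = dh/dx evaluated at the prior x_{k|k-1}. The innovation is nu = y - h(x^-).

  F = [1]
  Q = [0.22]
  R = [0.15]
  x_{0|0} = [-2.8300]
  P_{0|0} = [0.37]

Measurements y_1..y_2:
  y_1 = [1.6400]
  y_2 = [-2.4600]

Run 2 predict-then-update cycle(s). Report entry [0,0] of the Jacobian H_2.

step 1: x^-=[-2.8300]  P^-=[0.5900]  H_jac=[-5.6600]  S=[19.0510]  K=[-0.1753]  nu=[-6.3689]  x^+=[-1.7136]  P^+=[0.0046]
step 2: x^-=[-1.7136]  P^-=[0.2246]  H_jac=[-3.4272]  S=[2.7887]  K=[-0.2761]  nu=[-5.3965]  x^+=[-0.2237]  P^+=[0.0121]

H_jac[0,0] = -3.4272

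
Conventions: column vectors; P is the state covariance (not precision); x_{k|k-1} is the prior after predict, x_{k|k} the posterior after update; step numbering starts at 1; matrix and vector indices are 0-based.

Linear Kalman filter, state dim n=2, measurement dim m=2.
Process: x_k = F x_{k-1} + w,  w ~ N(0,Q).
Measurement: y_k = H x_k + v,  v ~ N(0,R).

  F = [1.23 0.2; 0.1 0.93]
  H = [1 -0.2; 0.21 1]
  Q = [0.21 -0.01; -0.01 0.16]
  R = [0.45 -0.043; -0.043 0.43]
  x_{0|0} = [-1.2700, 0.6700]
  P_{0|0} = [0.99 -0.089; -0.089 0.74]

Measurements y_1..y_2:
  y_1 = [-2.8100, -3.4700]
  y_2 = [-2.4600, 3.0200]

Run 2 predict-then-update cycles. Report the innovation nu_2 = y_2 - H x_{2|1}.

innov = [1.3779, 5.7831]

step 1: x^-=[-1.4281, 0.4961]  P^-=[1.6936 0.1458; 0.1458 0.7934]  S=[2.1170 0.2937; 0.2937 1.3593]  K=[0.7578 0.2052; -0.0929 0.6263]  nu=[-1.2827, -3.6662]  x^+=[-3.1524, -1.6807]  P^+=[0.3295 -0.0135; -0.0135 0.2761]
step 2: x^-=[-4.2136, -1.8783]  P^-=[0.7128 0.0661; 0.0661 0.3996]  S=[1.1524 0.0901; 0.0901 0.8888]  K=[0.5928 0.1827; -0.0487 0.4702]  nu=[1.3779, 5.7831]  x^+=[-2.3401, 0.7736]  P^+=[0.2587 -0.0012; -0.0012 0.2045]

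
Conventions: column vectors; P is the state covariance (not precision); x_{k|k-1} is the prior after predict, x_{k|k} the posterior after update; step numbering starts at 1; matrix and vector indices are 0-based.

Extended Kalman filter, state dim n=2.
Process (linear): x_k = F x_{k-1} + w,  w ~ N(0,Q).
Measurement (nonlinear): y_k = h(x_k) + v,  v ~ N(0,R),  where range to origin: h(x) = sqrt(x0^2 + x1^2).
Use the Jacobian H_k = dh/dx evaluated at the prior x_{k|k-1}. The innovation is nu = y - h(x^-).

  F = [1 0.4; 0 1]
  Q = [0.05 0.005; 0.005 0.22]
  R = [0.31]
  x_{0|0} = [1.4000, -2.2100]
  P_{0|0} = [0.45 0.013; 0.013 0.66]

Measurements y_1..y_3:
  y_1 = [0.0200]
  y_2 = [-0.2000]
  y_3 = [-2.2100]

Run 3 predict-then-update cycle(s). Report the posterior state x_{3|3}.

x_post = [1.4472, 1.1755]

step 1: x^-=[0.5160, -2.2100]  P^-=[0.6160 0.2820; 0.2820 0.8800]  H_jac=[0.2274 -0.9738]  S=[1.0515]  K=[-0.1280; -0.7540]  nu=[-2.2494]  x^+=[0.8039, -0.5139]  P^+=[0.5988 0.1805; 0.1805 0.2822]
step 2: x^-=[0.5983, -0.5139]  P^-=[0.8384 0.2984; 0.2984 0.5022]  H_jac=[0.7586 -0.6516]  S=[0.7107]  K=[0.6213; -0.1419]  nu=[-0.9887]  x^+=[-0.0160, -0.3736]  P^+=[0.5640 0.3611; 0.3611 0.4879]
step 3: x^-=[-0.1654, -0.3736]  P^-=[0.9809 0.5612; 0.5612 0.7079]  H_jac=[-0.4049 -0.9144]  S=[1.4782]  K=[-0.6158; -0.5916]  nu=[-2.6186]  x^+=[1.4472, 1.1755]  P^+=[0.4203 0.0227; 0.0227 0.1905]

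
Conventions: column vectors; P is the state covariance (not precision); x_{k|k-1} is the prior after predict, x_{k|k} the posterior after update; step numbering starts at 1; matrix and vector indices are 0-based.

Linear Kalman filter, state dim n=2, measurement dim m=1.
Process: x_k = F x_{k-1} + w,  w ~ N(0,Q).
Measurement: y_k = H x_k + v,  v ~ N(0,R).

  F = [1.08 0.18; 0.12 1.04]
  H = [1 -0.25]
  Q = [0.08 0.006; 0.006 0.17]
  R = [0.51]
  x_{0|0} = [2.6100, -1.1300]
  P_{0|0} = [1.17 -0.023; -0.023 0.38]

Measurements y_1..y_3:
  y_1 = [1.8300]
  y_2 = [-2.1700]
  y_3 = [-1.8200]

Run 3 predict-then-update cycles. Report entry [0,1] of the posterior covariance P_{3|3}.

step 1: x^-=[2.6154, -0.8620]  P^-=[1.4481 0.2024; 0.2024 0.5921]  S=[1.8938]  K=[0.7379; 0.0287]  nu=[-1.0009]  x^+=[1.8768, -0.8908]  P^+=[0.4169 0.1623; 0.1623 0.5906]
step 2: x^-=[1.8667, -0.7012]  P^-=[0.6485 0.3564; 0.3564 0.8553]  S=[1.0338]  K=[0.5411; 0.1379]  nu=[-4.2119]  x^+=[-0.4126, -1.2820]  P^+=[0.3458 0.2792; 0.2792 0.8356]
step 3: x^-=[-0.6763, -1.3828]  P^-=[0.6190 0.5269; 0.5269 1.1485]  S=[0.9373]  K=[0.5198; 0.2558]  nu=[-1.4894]  x^+=[-1.4506, -1.7638]  P^+=[0.3657 0.4022; 0.4022 1.0871]

P_post[0,1] = 0.4022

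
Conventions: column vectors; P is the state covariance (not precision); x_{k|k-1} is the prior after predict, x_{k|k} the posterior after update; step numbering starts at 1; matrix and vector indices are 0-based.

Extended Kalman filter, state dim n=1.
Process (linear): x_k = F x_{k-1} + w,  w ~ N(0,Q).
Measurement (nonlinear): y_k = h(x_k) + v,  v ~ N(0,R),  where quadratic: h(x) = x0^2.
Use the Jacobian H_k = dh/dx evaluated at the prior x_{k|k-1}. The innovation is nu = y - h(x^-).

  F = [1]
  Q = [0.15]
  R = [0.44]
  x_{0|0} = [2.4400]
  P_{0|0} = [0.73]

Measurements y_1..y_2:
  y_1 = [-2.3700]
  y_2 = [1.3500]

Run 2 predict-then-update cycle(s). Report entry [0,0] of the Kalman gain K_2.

K[0,0] = 0.3087

step 1: x^-=[2.4400]  P^-=[0.8800]  H_jac=[4.8800]  S=[21.3967]  K=[0.2007]  nu=[-8.3236]  x^+=[0.7694]  P^+=[0.0181]
step 2: x^-=[0.7694]  P^-=[0.1681]  H_jac=[1.5388]  S=[0.8381]  K=[0.3087]  nu=[0.7580]  x^+=[1.0034]  P^+=[0.0883]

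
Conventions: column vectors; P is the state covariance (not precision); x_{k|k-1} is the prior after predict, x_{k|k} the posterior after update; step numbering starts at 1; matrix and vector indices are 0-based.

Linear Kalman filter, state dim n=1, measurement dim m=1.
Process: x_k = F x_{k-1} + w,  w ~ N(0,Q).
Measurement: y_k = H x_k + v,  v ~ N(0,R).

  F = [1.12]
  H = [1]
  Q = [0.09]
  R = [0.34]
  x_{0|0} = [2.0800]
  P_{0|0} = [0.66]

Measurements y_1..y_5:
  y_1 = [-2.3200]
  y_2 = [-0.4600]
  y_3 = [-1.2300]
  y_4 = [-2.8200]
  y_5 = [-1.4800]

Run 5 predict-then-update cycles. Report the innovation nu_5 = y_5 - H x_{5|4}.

innov = [0.6994]

step 1: x^-=[2.3296]  P^-=[0.9179]  S=[1.2579]  K=[0.7297]  nu=[-4.6496]  x^+=[-1.0633]  P^+=[0.2481]
step 2: x^-=[-1.1908]  P^-=[0.4012]  S=[0.7412]  K=[0.5413]  nu=[0.7308]  x^+=[-0.7952]  P^+=[0.1840]
step 3: x^-=[-0.8907]  P^-=[0.3209]  S=[0.6609]  K=[0.4855]  nu=[-0.3393]  x^+=[-1.0554]  P^+=[0.1651]
step 4: x^-=[-1.1821]  P^-=[0.2971]  S=[0.6371]  K=[0.4663]  nu=[-1.6379]  x^+=[-1.9459]  P^+=[0.1585]
step 5: x^-=[-2.1794]  P^-=[0.2889]  S=[0.6289]  K=[0.4594]  nu=[0.6994]  x^+=[-1.8581]  P^+=[0.1562]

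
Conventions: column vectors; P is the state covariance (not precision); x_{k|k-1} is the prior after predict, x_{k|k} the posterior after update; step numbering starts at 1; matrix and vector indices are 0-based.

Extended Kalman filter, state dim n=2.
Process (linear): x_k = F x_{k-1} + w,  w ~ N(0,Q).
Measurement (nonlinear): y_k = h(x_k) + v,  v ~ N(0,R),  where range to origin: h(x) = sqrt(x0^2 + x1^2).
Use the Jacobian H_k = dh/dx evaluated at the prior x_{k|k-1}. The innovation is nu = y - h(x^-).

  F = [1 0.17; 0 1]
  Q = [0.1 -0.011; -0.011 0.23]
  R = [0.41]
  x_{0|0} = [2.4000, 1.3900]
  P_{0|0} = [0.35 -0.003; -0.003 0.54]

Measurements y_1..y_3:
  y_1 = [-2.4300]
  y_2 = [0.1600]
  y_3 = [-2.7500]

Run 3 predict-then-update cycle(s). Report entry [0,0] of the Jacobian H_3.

step 1: x^-=[2.6363, 1.3900]  P^-=[0.4646 0.0778; 0.0778 0.7700]  H_jac=[0.8846 0.4664]  S=[1.0052]  K=[0.4449; 0.4257]  nu=[-5.4103]  x^+=[0.2291, -0.9133]  P^+=[0.2656 -0.1126; -0.1126 0.5878]
step 2: x^-=[0.0739, -0.9133]  P^-=[0.3443 -0.0237; -0.0237 0.8178]  H_jac=[0.0806 -0.9967]  S=[1.2285]  K=[0.0418; -0.6651]  nu=[-0.7563]  x^+=[0.0422, -0.4103]  P^+=[0.3421 0.0105; 0.0105 0.2744]
step 3: x^-=[-0.0275, -0.4103]  P^-=[0.4536 0.0461; 0.0461 0.5044]  H_jac=[-0.0669 -0.9978]  S=[0.9203]  K=[-0.0830; -0.5502]  nu=[-3.1612]  x^+=[0.2348, 1.3290]  P^+=[0.4473 0.0041; 0.0041 0.2258]

H_jac[0,0] = -0.0669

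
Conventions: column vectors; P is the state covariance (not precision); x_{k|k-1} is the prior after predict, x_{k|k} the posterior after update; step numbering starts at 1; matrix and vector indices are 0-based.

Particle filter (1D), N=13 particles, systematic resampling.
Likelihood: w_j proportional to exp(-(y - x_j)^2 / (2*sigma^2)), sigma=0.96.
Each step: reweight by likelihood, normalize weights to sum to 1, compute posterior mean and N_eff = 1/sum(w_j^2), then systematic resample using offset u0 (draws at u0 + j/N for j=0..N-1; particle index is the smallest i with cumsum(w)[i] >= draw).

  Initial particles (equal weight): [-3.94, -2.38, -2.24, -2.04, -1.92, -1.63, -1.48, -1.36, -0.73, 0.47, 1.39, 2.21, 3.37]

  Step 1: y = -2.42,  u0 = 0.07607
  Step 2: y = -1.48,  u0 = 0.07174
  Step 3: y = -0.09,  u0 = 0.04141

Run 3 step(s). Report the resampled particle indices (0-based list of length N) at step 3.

step 1: w=[0.0463, 0.1621, 0.1594, 0.1500, 0.1417, 0.1156, 0.1004, 0.0882, 0.0344, 0.0017, 0.0001, 0.0000, 0.0000]  mean=-1.9846  Neff=7.7625  idx=[1, 1, 2, 2, 3, 3, 4, 4, 5, 5, 6, 7, 9]
step 2: w=[0.0624, 0.0624, 0.0707, 0.0707, 0.0816, 0.0816, 0.0871, 0.0871, 0.0956, 0.0956, 0.0968, 0.0960, 0.0123]  mean=-1.8610  Neff=12.0035  idx=[1, 2, 3, 4, 5, 6, 7, 8, 8, 9, 10, 11, 12]
step 3: w=[0.0179, 0.0251, 0.0251, 0.0392, 0.0392, 0.0502, 0.0502, 0.0853, 0.0853, 0.0853, 0.1082, 0.1287, 0.2604]  mean=-1.1376  Neff=7.8396  idx=[1, 4, 5, 7, 8, 9, 10, 10, 11, 11, 12, 12, 12]

resampled_idx = [1, 4, 5, 7, 8, 9, 10, 10, 11, 11, 12, 12, 12]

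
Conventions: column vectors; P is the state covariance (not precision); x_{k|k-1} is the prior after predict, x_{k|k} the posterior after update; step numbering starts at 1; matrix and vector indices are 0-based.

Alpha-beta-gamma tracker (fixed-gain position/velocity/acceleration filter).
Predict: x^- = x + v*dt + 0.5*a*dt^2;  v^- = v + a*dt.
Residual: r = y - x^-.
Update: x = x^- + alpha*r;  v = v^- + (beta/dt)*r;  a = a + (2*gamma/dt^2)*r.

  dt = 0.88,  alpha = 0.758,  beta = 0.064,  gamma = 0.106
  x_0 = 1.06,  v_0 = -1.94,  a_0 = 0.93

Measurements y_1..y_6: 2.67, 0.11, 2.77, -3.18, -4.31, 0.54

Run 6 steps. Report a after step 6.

a_post = -1.1262

step 1: x_pred=-0.2871  r=2.9571  x^+=1.9544  v^+=-0.9065  a^+=1.7395
step 2: x_pred=1.8302  r=-1.7202  x^+=0.5263  v^+=0.4992  a^+=1.2686
step 3: x_pred=1.4567  r=1.3133  x^+=2.4522  v^+=1.7110  a^+=1.6281
step 4: x_pred=4.5883  r=-7.7683  x^+=-1.3001  v^+=2.5788  a^+=-0.4985
step 5: x_pred=0.7763  r=-5.0863  x^+=-3.0791  v^+=1.7702  a^+=-1.8909
step 6: x_pred=-2.2535  r=2.7935  x^+=-0.1360  v^+=0.3094  a^+=-1.1262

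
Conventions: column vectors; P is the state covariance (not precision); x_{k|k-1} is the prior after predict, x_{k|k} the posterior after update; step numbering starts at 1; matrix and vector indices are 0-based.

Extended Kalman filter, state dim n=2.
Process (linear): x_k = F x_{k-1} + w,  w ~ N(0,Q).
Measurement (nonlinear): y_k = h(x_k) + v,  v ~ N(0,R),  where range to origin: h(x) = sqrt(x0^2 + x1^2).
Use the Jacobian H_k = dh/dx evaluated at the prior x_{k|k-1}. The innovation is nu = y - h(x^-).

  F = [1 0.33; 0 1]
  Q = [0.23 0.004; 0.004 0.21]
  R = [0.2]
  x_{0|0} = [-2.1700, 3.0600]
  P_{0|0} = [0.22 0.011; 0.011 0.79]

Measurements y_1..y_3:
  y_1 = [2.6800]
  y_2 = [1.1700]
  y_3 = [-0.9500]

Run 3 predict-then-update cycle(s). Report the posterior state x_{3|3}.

step 1: x^-=[-1.1602, 3.0600]  P^-=[0.5433 0.2757; 0.2757 1.0000]  H_jac=[-0.3545 0.9350]  S=[0.9598]  K=[0.0679; 0.8724]  nu=[-0.5926]  x^+=[-1.2004, 2.5431]  P^+=[0.5389 0.2188; 0.2188 0.2696]
step 2: x^-=[-0.3612, 2.5431]  P^-=[0.9427 0.3118; 0.3118 0.4796]  H_jac=[-0.1406 0.9901]  S=[0.6019]  K=[0.2926; 0.7160]  nu=[-1.3986]  x^+=[-0.7705, 1.5417]  P^+=[0.8911 0.1857; 0.1857 0.1710]
step 3: x^-=[-0.2617, 1.5417]  P^-=[1.2623 0.2461; 0.2461 0.3810]  H_jac=[-0.1674 0.9859]  S=[0.5245]  K=[0.0598; 0.6377]  nu=[-2.5138]  x^+=[-0.4121, -0.0613]  P^+=[1.2604 0.2261; 0.2261 0.1677]

x_post = [-0.4121, -0.0613]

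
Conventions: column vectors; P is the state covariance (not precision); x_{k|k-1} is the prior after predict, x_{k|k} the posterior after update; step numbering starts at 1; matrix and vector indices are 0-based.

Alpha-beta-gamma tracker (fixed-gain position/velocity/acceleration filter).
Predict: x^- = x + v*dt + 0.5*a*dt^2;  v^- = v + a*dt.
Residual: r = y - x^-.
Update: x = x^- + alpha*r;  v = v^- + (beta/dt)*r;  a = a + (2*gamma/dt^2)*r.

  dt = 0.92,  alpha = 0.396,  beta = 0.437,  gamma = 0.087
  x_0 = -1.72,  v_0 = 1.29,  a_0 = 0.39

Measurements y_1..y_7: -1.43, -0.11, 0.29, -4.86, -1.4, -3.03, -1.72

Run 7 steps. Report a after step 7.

step 1: x_pred=-0.3682  r=-1.0618  x^+=-0.7886  v^+=1.1444  a^+=0.1717
step 2: x_pred=0.3369  r=-0.4469  x^+=0.1599  v^+=1.0901  a^+=0.0798
step 3: x_pred=1.1966  r=-0.9066  x^+=0.8376  v^+=0.7329  a^+=-0.1065
step 4: x_pred=1.4668  r=-6.3268  x^+=-1.0386  v^+=-2.3703  a^+=-1.4072
step 5: x_pred=-3.8148  r=2.4148  x^+=-2.8586  v^+=-2.5179  a^+=-0.9108
step 6: x_pred=-5.5604  r=2.5304  x^+=-4.5584  v^+=-2.1538  a^+=-0.3906
step 7: x_pred=-6.7052  r=4.9852  x^+=-4.7311  v^+=-0.1452  a^+=0.6343

a_post = 0.6343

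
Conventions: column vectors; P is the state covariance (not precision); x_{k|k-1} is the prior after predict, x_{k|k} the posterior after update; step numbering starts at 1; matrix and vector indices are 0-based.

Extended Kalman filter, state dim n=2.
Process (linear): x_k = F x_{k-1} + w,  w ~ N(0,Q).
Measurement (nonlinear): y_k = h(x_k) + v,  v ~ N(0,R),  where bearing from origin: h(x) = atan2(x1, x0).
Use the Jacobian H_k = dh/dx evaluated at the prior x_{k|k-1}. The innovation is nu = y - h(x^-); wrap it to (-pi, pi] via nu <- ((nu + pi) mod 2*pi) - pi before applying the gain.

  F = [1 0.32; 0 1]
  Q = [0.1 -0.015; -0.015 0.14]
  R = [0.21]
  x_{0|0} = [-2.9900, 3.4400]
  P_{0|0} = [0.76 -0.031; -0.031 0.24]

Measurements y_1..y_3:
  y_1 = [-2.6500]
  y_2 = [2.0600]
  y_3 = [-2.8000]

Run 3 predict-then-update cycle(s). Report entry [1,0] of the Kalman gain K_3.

step 1: x^-=[-1.8892, 3.4400]  P^-=[0.8647 0.0308; 0.0308 0.3800]  H_jac=[-0.2233 -0.1227]  S=[0.2605]  K=[-0.7558; -0.2053]  nu=[1.5602]  x^+=[-3.0683, 3.1197]  P^+=[0.7159 -0.0096; -0.0096 0.3690]
step 2: x^-=[-2.0700, 3.1197]  P^-=[0.8475 0.0935; 0.0935 0.5090]  H_jac=[-0.2226 -0.1477]  S=[0.2692]  K=[-0.7519; -0.3565]  nu=[-0.0966]  x^+=[-1.9974, 3.1541]  P^+=[0.6953 0.0213; 0.0213 0.4748]
step 3: x^-=[-0.9880, 3.1541]  P^-=[0.8576 0.1582; 0.1582 0.6148]  H_jac=[-0.2887 -0.0904]  S=[0.2948]  K=[-0.8885; -0.3436]  nu=[1.6088]  x^+=[-2.4175, 2.6013]  P^+=[0.6249 0.0682; 0.0682 0.5800]

K[1,0] = -0.3436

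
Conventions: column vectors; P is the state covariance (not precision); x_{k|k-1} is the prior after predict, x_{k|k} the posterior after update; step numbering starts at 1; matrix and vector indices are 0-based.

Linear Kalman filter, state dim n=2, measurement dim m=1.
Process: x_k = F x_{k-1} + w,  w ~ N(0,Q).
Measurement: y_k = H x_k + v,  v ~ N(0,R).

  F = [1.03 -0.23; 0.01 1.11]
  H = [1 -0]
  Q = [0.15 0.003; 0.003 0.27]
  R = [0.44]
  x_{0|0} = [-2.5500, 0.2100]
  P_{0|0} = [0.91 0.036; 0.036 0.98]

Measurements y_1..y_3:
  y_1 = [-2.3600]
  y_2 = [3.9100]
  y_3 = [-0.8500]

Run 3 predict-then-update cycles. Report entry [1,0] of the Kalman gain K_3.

step 1: x^-=[-2.6748, 0.2076]  P^-=[1.1502 -0.1967; -0.1967 1.4783]  S=[1.5902]  K=[0.7233; -0.1237]  nu=[0.3148]  x^+=[-2.4471, 0.1687]  P^+=[0.3183 -0.0544; -0.0544 1.4540]
step 2: x^-=[-2.5593, 0.1627]  P^-=[0.5903 -0.4270; -0.4270 2.0603]  S=[1.0303]  K=[0.5730; -0.4145]  nu=[6.4693]  x^+=[1.1473, -2.5186]  P^+=[0.2521 -0.1824; -0.1824 1.8833]
step 3: x^-=[1.7610, -2.7841]  P^-=[0.6035 -0.6833; -0.6833 2.5864]  S=[1.0435]  K=[0.5783; -0.6548]  nu=[-2.6110]  x^+=[0.2510, -1.0744]  P^+=[0.2545 -0.2881; -0.2881 2.1390]

K[1,0] = -0.6548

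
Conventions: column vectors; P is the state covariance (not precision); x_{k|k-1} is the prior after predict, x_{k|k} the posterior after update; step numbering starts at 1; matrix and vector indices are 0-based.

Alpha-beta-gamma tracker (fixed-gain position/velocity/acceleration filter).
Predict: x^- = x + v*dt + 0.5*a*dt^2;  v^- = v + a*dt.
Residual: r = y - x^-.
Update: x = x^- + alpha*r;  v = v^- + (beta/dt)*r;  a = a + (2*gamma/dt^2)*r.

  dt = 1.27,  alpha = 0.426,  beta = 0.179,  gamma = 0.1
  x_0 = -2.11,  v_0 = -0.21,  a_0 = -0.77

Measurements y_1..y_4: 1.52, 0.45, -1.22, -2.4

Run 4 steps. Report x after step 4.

x_post = -1.9935

step 1: x_pred=-2.9977  r=4.5177  x^+=-1.0731  v^+=-0.5512  a^+=-0.2098
step 2: x_pred=-1.9423  r=2.3923  x^+=-0.9232  v^+=-0.4804  a^+=0.0868
step 3: x_pred=-1.4633  r=0.2433  x^+=-1.3597  v^+=-0.3359  a^+=0.1170
step 4: x_pred=-1.6918  r=-0.7082  x^+=-1.9935  v^+=-0.2871  a^+=0.0292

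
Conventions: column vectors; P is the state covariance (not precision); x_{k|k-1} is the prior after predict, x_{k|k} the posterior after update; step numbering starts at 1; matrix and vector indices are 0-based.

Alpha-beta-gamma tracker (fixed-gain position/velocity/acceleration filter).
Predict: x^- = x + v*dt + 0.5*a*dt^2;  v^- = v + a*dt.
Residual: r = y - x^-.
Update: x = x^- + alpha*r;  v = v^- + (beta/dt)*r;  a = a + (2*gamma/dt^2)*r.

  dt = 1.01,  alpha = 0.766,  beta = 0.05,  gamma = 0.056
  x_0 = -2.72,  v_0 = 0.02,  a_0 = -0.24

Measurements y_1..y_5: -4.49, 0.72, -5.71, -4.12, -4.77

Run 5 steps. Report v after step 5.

v_post = -1.0496

step 1: x_pred=-2.8222  r=-1.6678  x^+=-4.0997  v^+=-0.3050  a^+=-0.4231
step 2: x_pred=-4.6236  r=5.3436  x^+=-0.5304  v^+=-0.4678  a^+=0.1636
step 3: x_pred=-0.9194  r=-4.7906  x^+=-4.5890  v^+=-0.5397  a^+=-0.3624
step 4: x_pred=-5.3190  r=1.1990  x^+=-4.4006  v^+=-0.8464  a^+=-0.2308
step 5: x_pred=-5.3731  r=0.6031  x^+=-4.9111  v^+=-1.0496  a^+=-0.1645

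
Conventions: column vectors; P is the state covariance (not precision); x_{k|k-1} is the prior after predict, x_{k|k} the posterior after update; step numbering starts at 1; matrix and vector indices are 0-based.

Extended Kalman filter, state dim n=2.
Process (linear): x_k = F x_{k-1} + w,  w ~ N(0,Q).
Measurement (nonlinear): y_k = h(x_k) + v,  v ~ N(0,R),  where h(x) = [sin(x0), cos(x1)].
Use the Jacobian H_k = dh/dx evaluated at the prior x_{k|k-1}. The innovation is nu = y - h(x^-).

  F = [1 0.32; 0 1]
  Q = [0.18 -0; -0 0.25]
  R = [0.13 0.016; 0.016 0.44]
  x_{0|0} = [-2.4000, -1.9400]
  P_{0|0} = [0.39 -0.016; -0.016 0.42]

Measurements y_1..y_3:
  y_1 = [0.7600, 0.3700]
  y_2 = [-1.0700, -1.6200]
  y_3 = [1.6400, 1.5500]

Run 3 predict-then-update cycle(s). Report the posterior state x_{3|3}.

step 1: x^-=[-3.0208, -1.9400]  P^-=[0.6028 0.1184; 0.1184 0.6700]  H_jac=[-0.9927 0.0000; 0.0000 0.9326]  S=[0.7240 -0.0936; -0.0936 1.0227]  K=[-0.8222 0.0327; -0.0843 0.6032]  nu=[0.8805, 0.7309]  x^+=[-3.7209, -1.5734]  P^+=[0.1071 0.0013; 0.0013 0.2832]
step 2: x^-=[-4.2244, -1.5734]  P^-=[0.3170 0.0919; 0.0919 0.5332]  H_jac=[-0.4689 0.0000; 0.0000 1.0000]  S=[0.1997 -0.0271; -0.0271 0.9732]  K=[-0.7343 0.0740; -0.1420 0.5439]  nu=[-1.9533, -1.6174]  x^+=[-2.9099, -2.1757]  P^+=[0.2011 0.0208; 0.0208 0.2370]
step 3: x^-=[-3.6061, -2.1757]  P^-=[0.4186 0.0967; 0.0967 0.4870]  H_jac=[-0.8940 0.0000; 0.0000 0.8226]  S=[0.4646 -0.0551; -0.0551 0.7695]  K=[-0.8001 0.0461; -0.1254 0.5116]  nu=[1.1920, 2.1187]  x^+=[-4.4623, -1.2411]  P^+=[0.1155 0.0091; 0.0091 0.2712]

x_post = [-4.4623, -1.2411]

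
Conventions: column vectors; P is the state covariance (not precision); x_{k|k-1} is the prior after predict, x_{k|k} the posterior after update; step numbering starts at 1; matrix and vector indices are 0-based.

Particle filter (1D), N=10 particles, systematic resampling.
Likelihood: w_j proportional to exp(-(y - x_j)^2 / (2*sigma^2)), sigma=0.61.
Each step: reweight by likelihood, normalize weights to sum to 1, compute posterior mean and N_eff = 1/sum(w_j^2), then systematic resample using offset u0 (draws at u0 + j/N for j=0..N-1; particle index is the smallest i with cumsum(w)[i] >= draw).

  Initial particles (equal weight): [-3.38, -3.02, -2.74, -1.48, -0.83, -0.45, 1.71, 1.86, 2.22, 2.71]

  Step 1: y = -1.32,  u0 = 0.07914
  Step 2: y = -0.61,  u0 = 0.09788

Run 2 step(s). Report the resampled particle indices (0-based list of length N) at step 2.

step 1: w=[0.0016, 0.0096, 0.0311, 0.4509, 0.3380, 0.1688, 0.0000, 0.0000, 0.0000, 0.0000]  mean=-1.1433  Neff=2.8805  idx=[3, 3, 3, 3, 3, 4, 4, 4, 5, 5]
step 2: w=[0.0552, 0.0552, 0.0552, 0.0552, 0.0552, 0.1430, 0.1430, 0.1430, 0.1475, 0.1475]  mean=-0.8973  Neff=8.3268  idx=[1, 3, 5, 5, 6, 7, 7, 8, 9, 9]

resampled_idx = [1, 3, 5, 5, 6, 7, 7, 8, 9, 9]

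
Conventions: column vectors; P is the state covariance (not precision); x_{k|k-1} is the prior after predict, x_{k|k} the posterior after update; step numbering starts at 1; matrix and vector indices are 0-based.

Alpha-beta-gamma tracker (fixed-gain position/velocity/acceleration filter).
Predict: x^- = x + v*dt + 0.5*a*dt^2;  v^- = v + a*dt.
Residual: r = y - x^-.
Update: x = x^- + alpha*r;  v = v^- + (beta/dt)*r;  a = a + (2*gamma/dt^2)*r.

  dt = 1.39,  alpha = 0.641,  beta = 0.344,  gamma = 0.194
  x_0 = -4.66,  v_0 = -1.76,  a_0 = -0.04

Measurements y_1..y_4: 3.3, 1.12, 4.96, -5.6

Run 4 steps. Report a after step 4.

a_post = -2.7782

step 1: x_pred=-7.1450  r=10.4450  x^+=-0.4498  v^+=0.7694  a^+=2.0575
step 2: x_pred=2.6073  r=-1.4873  x^+=1.6540  v^+=3.2613  a^+=1.7589
step 3: x_pred=7.8863  r=-2.9263  x^+=6.0105  v^+=4.9819  a^+=1.1712
step 4: x_pred=14.0668  r=-19.6668  x^+=1.4604  v^+=1.7427  a^+=-2.7782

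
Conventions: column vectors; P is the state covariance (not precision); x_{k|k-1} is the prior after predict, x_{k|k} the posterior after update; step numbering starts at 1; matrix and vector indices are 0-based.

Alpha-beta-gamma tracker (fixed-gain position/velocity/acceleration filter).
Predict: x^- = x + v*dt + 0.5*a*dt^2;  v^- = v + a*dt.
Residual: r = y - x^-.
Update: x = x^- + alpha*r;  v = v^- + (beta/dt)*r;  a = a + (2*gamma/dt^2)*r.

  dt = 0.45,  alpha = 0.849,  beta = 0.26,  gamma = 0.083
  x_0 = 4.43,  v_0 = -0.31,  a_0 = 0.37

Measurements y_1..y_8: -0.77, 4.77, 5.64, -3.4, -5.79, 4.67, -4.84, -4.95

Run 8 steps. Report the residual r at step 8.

resid = 0.2867

step 1: x_pred=4.3280  r=-5.0980  x^+=-0.0002  v^+=-3.0890  a^+=-3.8091
step 2: x_pred=-1.7759  r=6.5459  x^+=3.7816  v^+=-1.0210  a^+=1.5570
step 3: x_pred=3.4798  r=2.1602  x^+=5.3138  v^+=0.9278  a^+=3.3278
step 4: x_pred=6.0683  r=-9.4683  x^+=-1.9703  v^+=-3.0452  a^+=-4.4338
step 5: x_pred=-3.7896  r=-2.0004  x^+=-5.4879  v^+=-6.1962  a^+=-6.0737
step 6: x_pred=-8.8912  r=13.5612  x^+=2.6223  v^+=-1.0940  a^+=5.0432
step 7: x_pred=2.6406  r=-7.4806  x^+=-3.7104  v^+=-3.1467  a^+=-1.0890
step 8: x_pred=-5.2367  r=0.2867  x^+=-4.9933  v^+=-3.4711  a^+=-0.8540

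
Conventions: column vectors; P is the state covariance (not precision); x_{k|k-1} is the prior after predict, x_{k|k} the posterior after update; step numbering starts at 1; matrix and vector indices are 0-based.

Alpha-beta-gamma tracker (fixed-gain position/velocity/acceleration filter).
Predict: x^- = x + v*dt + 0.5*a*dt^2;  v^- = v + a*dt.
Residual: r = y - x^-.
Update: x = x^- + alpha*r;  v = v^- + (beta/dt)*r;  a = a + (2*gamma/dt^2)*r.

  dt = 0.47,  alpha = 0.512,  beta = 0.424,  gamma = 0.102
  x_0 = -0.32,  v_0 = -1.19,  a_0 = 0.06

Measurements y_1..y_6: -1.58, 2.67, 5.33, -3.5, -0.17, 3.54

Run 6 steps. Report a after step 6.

a_post = -0.8395

step 1: x_pred=-0.8727  r=-0.7073  x^+=-1.2348  v^+=-1.7999  a^+=-0.5932
step 2: x_pred=-2.1463  r=4.8163  x^+=0.3196  v^+=2.2662  a^+=3.8546
step 3: x_pred=1.8105  r=3.5195  x^+=3.6125  v^+=7.2529  a^+=7.1048
step 4: x_pred=7.8061  r=-11.3061  x^+=2.0174  v^+=0.3927  a^+=-3.3363
step 5: x_pred=1.8334  r=-2.0034  x^+=0.8077  v^+=-2.9827  a^+=-5.1864
step 6: x_pred=-1.1671  r=4.7071  x^+=1.2430  v^+=-1.1740  a^+=-0.8395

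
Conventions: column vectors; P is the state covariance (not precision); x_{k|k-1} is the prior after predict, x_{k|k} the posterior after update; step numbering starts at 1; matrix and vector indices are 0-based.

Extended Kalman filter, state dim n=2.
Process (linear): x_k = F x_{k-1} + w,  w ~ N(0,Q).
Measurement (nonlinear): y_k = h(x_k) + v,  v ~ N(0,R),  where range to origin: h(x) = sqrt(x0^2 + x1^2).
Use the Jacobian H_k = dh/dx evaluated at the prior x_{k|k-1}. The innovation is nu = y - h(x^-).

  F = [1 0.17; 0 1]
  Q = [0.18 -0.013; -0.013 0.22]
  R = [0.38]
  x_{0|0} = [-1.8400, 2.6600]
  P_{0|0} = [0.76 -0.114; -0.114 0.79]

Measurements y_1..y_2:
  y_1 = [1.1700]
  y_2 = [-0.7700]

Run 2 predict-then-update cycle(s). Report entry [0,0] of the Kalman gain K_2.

step 1: x^-=[-1.3878, 2.6600]  P^-=[0.9241 0.0073; 0.0073 1.0100]  H_jac=[-0.4626 0.8866]  S=[1.3656]  K=[-0.3083; 0.6532]  nu=[-1.8303]  x^+=[-0.8236, 1.4644]  P^+=[0.7943 0.2823; 0.2823 0.4273]
step 2: x^-=[-0.5747, 1.4644]  P^-=[1.0826 0.3419; 0.3419 0.6473]  H_jac=[-0.3653 0.9309]  S=[0.8528]  K=[-0.0905; 0.5601]  nu=[-2.3431]  x^+=[-0.3626, 0.1521]  P^+=[1.0756 0.3852; 0.3852 0.3798]

K[0,0] = -0.0905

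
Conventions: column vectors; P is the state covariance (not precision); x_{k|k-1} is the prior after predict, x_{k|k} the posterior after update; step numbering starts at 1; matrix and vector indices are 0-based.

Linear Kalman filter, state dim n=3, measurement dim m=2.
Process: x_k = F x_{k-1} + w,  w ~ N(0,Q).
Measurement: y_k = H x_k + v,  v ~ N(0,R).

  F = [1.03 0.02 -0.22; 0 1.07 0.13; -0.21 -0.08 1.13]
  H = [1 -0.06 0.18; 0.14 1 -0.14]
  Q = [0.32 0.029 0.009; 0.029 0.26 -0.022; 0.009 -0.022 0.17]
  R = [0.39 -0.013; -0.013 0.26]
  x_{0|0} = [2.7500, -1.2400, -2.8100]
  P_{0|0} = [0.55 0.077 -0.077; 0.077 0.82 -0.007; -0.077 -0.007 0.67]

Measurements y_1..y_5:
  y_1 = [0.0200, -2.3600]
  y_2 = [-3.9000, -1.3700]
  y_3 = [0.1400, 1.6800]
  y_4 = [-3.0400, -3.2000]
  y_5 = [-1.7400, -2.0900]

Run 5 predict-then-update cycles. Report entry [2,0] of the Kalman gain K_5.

step 1: x^-=[3.4259, -1.6921, -3.6536]  P^-=[0.9744 0.1036 -0.3780; 0.1036 1.2082 -0.0174; -0.3780 -0.0174 1.0954]  S=[1.2561 0.1661; 0.1661 1.5574]  K=[0.7016 0.1132; -0.0830 0.7955; -0.1259 -0.1302]  nu=[-2.8498, -1.6590]  x^+=[1.2386, -2.7754, -3.0789]  P^+=[0.3097 -0.0548 -0.2265; -0.0548 0.2360 0.1456; -0.2265 0.1456 1.0437]
step 2: x^-=[1.8976, -3.3699, -3.5172]  P^-=[0.7982 -0.1204 -0.5813; -0.1204 0.5883 0.3042; -0.5813 0.3042 1.5972]  S=[1.0407 0.0279; 0.0279 0.7992]  K=[0.6716 0.0676; -0.1148 0.6658; -0.3001 0.0094]  nu=[-5.3667, 1.2419]  x^+=[-1.6227, -1.9270, -1.8947]  P^+=[0.3226 -0.0884 -0.3717; -0.0884 0.2246 0.2689; -0.3717 0.2689 1.5035]
step 3: x^-=[-1.2931, -2.3082, -1.6461]  P^-=[0.8976 -0.2189 -0.8662; -0.2189 0.6174 0.5320; -0.8662 0.5320 2.2303]  S=[1.0650 0.0020; 0.0020 0.7624]  K=[0.7087 0.0349; -0.1517 0.6723; -0.4666 0.1303]  nu=[1.5909, 3.9387]  x^+=[-0.0283, 0.0985, -1.8751]  P^+=[0.3617 -0.1233 -0.5177; -0.1233 0.2487 0.3904; -0.5177 0.3904 1.9857]
step 4: x^-=[0.3854, -0.1384, -2.1208]  P^-=[1.0260 -0.3185 -1.1634; -0.3185 0.6869 0.7583; -1.1634 0.7583 2.8941]  S=[1.1153 -0.0229; -0.0229 0.7678]  K=[0.7495 0.0068; -0.1859 0.6927; -0.6121 0.2294]  nu=[-3.0519, -3.4125]  x^+=[-1.9250, -1.9348, -1.0358]  P^+=[0.3998 -0.1548 -0.6491; -0.1548 0.2740 0.4986; -0.6491 0.4986 2.4294]
step 5: x^-=[-1.7936, -2.2049, -0.6114]  P^-=[1.1452 -0.4082 -1.4338; -0.4082 0.7535 0.9616; -1.4338 0.9616 3.5042]  S=[1.1635 -0.0452; -0.0452 0.7772]  K=[0.7829 -0.0151; -0.2134 0.7103; -0.7280 0.3054]  nu=[0.0314, 0.2804]  x^+=[-1.7733, -2.0124, -0.5486]  P^+=[0.4308 -0.1802 -0.7558; -0.1802 0.2947 0.5860; -0.7558 0.5860 2.7950]

K[2,0] = -0.7280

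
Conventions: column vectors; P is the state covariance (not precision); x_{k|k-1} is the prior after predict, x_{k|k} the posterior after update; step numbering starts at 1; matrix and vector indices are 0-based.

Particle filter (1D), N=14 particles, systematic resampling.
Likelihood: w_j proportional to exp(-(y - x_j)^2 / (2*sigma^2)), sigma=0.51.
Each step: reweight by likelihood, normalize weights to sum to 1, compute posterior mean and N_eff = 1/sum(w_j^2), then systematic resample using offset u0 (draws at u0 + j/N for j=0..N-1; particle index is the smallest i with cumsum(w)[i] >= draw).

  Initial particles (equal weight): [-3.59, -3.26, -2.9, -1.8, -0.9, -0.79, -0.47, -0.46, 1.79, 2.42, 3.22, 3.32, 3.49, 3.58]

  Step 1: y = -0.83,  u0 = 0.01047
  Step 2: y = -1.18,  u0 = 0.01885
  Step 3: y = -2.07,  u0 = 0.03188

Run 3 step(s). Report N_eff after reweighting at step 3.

step 1: w=[0.0000, 0.0000, 0.0001, 0.0443, 0.2678, 0.2695, 0.2107, 0.2077, 0.0000, 0.0000, 0.0000, 0.0000, 0.0000, 0.0000]  mean=-0.7284  Neff=4.2771  idx=[3, 4, 4, 4, 4, 5, 5, 5, 6, 6, 6, 7, 7, 7]
step 2: w=[0.0568, 0.1024, 0.1024, 0.1024, 0.1024, 0.0888, 0.0888, 0.0888, 0.0452, 0.0452, 0.0452, 0.0439, 0.0439, 0.0439]  mean=-0.8056  Neff=12.3893  idx=[0, 1, 2, 2, 3, 4, 4, 5, 6, 7, 8, 9, 11, 12]
step 3: w=[0.5962, 0.0494, 0.0494, 0.0494, 0.0494, 0.0494, 0.0494, 0.0294, 0.0294, 0.0294, 0.0050, 0.0050, 0.0047, 0.0047]  mean=-1.4184  Neff=2.6827  idx=[0, 0, 0, 0, 0, 0, 0, 0, 1, 2, 4, 5, 6, 9]

N_eff = 2.6827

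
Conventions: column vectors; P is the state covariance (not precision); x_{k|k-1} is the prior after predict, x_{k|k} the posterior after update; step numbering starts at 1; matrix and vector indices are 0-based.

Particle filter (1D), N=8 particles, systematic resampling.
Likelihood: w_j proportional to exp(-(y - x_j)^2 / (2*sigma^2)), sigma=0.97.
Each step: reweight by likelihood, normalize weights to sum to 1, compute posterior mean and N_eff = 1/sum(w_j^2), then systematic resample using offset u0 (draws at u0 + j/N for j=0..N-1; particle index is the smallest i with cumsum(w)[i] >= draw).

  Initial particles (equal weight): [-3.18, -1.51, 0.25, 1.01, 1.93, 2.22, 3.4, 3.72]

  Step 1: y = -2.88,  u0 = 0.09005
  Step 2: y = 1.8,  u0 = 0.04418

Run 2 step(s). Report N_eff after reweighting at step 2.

step 1: w=[0.7179, 0.2778, 0.0041, 0.0002, 0.0000, 0.0000, 0.0000, 0.0000]  mean=-2.7010  Neff=1.6877  idx=[0, 0, 0, 0, 0, 0, 1, 1]
step 2: w=[0.0003, 0.0003, 0.0003, 0.0003, 0.0003, 0.0003, 0.4990, 0.4990]  mean=-1.5132  Neff=2.0077  idx=[6, 6, 6, 6, 7, 7, 7, 7]

N_eff = 2.0077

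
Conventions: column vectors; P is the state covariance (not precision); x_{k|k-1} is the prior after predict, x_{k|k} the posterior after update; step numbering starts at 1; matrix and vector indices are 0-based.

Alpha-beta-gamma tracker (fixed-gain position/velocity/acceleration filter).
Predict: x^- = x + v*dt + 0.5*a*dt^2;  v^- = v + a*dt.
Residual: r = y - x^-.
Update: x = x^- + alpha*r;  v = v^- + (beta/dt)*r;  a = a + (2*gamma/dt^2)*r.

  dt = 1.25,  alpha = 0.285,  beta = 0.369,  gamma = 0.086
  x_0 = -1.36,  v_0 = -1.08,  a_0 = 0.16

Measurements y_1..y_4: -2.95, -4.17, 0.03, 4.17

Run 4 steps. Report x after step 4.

step 1: x_pred=-2.5850  r=-0.3650  x^+=-2.6890  v^+=-0.9877  a^+=0.1198
step 2: x_pred=-3.8301  r=-0.3399  x^+=-3.9270  v^+=-0.9383  a^+=0.0824
step 3: x_pred=-5.0355  r=5.0655  x^+=-3.5918  v^+=0.6600  a^+=0.6400
step 4: x_pred=-2.2668  r=6.4368  x^+=-0.4323  v^+=3.3602  a^+=1.3486

x_post = -0.4323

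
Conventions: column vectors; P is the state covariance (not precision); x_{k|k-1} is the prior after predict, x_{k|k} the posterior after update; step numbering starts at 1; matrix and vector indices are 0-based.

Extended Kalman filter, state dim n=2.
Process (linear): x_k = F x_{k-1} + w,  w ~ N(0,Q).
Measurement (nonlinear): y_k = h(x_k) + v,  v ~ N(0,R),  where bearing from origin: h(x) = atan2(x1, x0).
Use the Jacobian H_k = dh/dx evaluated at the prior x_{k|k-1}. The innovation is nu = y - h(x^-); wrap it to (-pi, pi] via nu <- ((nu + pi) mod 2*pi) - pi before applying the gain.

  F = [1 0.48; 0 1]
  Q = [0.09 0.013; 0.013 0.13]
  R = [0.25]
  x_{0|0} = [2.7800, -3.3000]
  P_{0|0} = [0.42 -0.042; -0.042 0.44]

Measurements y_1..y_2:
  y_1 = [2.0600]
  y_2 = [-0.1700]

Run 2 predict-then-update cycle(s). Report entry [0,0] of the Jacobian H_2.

step 1: x^-=[1.1960, -3.3000]  P^-=[0.5711 0.1822; 0.1822 0.5700]  H_jac=[0.2678 0.0971]  S=[0.3058]  K=[0.5580; 0.3405]  nu=[-3.0001]  x^+=[-0.4780, -4.3216]  P^+=[0.4758 0.1241; 0.1241 0.5345]
step 2: x^-=[-2.5524, -4.3216]  P^-=[0.8081 0.3937; 0.3937 0.6645]  H_jac=[0.1716 -0.1013]  S=[0.2669]  K=[0.3700; 0.0008]  nu=[1.9343]  x^+=[-1.8368, -4.3201]  P^+=[0.7716 0.3936; 0.3936 0.6645]

H_jac[0,0] = 0.1716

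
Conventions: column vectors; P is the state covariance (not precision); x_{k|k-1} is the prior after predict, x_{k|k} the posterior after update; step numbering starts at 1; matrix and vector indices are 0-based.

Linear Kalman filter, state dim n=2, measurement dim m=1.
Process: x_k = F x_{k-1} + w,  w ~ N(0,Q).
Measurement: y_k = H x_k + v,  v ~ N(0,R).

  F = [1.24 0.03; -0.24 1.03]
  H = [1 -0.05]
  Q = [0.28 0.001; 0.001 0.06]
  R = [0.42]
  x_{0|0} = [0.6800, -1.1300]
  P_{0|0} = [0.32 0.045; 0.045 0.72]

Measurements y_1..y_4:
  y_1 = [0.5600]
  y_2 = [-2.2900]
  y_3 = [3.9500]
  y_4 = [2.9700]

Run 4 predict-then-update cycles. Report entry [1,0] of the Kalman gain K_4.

step 1: x^-=[0.8093, -1.3271]  P^-=[0.7760 -0.0148; -0.0148 0.8200]  S=[1.1996]  K=[0.6475; -0.0465]  nu=[-0.3157]  x^+=[0.6049, -1.3124]  P^+=[0.2730 0.0213; 0.0213 0.8174]
step 2: x^-=[0.7107, -1.4970]  P^-=[0.7021 -0.0279; -0.0279 0.9324]  S=[1.1273]  K=[0.6241; -0.0661]  nu=[-3.0756]  x^+=[-1.2088, -1.2936]  P^+=[0.2631 0.0186; 0.0186 0.9275]
step 3: x^-=[-1.5377, -1.0423]  P^-=[0.6867 -0.0250; -0.0250 1.0499]  S=[1.1118]  K=[0.6188; -0.0697]  nu=[5.4356]  x^+=[1.8256, -1.4212]  P^+=[0.2610 0.0229; 0.0229 1.0445]
step 4: x^-=[2.2211, -1.9020]  P^-=[0.6840 -0.0153; -0.0153 1.1718]  S=[1.1085]  K=[0.6178; -0.0666]  nu=[0.6538]  x^+=[2.6250, -1.9455]  P^+=[0.2610 0.0304; 0.0304 1.1669]

K[1,0] = -0.0666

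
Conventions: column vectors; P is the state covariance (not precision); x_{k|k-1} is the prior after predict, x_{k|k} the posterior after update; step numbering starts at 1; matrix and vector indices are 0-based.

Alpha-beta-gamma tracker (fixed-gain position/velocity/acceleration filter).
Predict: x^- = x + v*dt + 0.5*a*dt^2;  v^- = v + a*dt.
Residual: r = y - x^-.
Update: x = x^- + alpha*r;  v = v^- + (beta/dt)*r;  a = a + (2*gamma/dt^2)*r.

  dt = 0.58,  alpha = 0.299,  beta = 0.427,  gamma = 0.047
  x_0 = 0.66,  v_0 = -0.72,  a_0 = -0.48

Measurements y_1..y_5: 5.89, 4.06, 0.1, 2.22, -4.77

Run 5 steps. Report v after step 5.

step 1: x_pred=0.1617  r=5.7283  x^+=1.8744  v^+=3.2188  a^+=1.1207
step 2: x_pred=3.9299  r=0.1301  x^+=3.9688  v^+=3.9646  a^+=1.1570
step 3: x_pred=6.4629  r=-6.3629  x^+=4.5604  v^+=-0.0487  a^+=-0.6209
step 4: x_pred=4.4277  r=-2.2077  x^+=3.7676  v^+=-2.0341  a^+=-1.2378
step 5: x_pred=2.3796  r=-7.1496  x^+=0.2419  v^+=-8.0157  a^+=-3.2356

v_post = -8.0157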